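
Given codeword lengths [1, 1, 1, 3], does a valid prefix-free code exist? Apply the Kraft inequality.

Kraft inequality: Σ 2^(-l_i) ≤ 1 for prefix-free code
Calculating: 2^(-1) + 2^(-1) + 2^(-1) + 2^(-3)
= 0.5 + 0.5 + 0.5 + 0.125
= 1.6250
Since 1.6250 > 1, prefix-free code does not exist


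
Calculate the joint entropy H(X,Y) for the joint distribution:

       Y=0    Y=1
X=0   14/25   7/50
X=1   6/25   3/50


H(X,Y) = -Σ p(x,y) log₂ p(x,y)
  p(0,0)=14/25: -0.5600 × log₂(0.5600) = 0.4684
  p(0,1)=7/50: -0.1400 × log₂(0.1400) = 0.3971
  p(1,0)=6/25: -0.2400 × log₂(0.2400) = 0.4941
  p(1,1)=3/50: -0.0600 × log₂(0.0600) = 0.2435
H(X,Y) = 1.6032 bits


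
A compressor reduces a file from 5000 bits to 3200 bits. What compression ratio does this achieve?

Compression ratio = Original / Compressed
= 5000 / 3200 = 1.56:1


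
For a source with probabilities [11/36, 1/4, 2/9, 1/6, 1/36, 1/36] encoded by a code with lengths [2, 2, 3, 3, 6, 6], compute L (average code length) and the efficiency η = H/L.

Average length L = Σ p_i × l_i = 2.6111 bits
Entropy H = 2.2229 bits
Efficiency η = H/L × 100% = 85.13%


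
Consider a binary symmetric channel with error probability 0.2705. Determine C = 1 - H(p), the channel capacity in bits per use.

For BSC with error probability p:
C = 1 - H(p) where H(p) is binary entropy
H(0.2705) = -0.2705 × log₂(0.2705) - 0.7295 × log₂(0.7295)
H(p) = 0.8422
C = 1 - 0.8422 = 0.1578 bits/use


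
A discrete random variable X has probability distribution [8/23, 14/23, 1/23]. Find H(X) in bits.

H(X) = -Σ p(x) log₂ p(x)
  -8/23 × log₂(8/23) = 0.5299
  -14/23 × log₂(14/23) = 0.4360
  -1/23 × log₂(1/23) = 0.1967
H(X) = 1.1626 bits


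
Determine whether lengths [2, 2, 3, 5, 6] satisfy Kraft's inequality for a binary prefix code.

Kraft inequality: Σ 2^(-l_i) ≤ 1 for prefix-free code
Calculating: 2^(-2) + 2^(-2) + 2^(-3) + 2^(-5) + 2^(-6)
= 0.25 + 0.25 + 0.125 + 0.03125 + 0.015625
= 0.6719
Since 0.6719 ≤ 1, prefix-free code exists


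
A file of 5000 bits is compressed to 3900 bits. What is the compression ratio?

Compression ratio = Original / Compressed
= 5000 / 3900 = 1.28:1


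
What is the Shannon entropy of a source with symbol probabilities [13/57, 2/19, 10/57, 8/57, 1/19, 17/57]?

H(X) = -Σ p(x) log₂ p(x)
  -13/57 × log₂(13/57) = 0.4863
  -2/19 × log₂(2/19) = 0.3419
  -10/57 × log₂(10/57) = 0.4405
  -8/57 × log₂(8/57) = 0.3976
  -1/19 × log₂(1/19) = 0.2236
  -17/57 × log₂(17/57) = 0.5206
H(X) = 2.4105 bits


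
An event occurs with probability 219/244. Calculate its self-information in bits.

Information content I(x) = -log₂(p(x))
I = -log₂(219/244) = -log₂(0.8975)
I = 0.1560 bits


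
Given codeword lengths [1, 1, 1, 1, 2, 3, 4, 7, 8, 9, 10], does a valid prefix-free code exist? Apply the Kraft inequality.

Kraft inequality: Σ 2^(-l_i) ≤ 1 for prefix-free code
Calculating: 2^(-1) + 2^(-1) + 2^(-1) + 2^(-1) + 2^(-2) + 2^(-3) + 2^(-4) + 2^(-7) + 2^(-8) + 2^(-9) + 2^(-10)
= 0.5 + 0.5 + 0.5 + 0.5 + 0.25 + 0.125 + 0.0625 + 0.0078125 + 0.00390625 + 0.001953125 + 0.0009765625
= 2.4521
Since 2.4521 > 1, prefix-free code does not exist


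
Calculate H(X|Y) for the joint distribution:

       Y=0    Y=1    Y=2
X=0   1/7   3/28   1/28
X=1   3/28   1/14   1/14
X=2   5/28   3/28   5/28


H(X|Y) = Σ_y p(y) H(X|Y=y)
  p(Y=0) = 3/7, H(X|Y=0) = 1.5546
  p(Y=1) = 2/7, H(X|Y=1) = 1.5613
  p(Y=2) = 2/7, H(X|Y=2) = 1.2988
H(X|Y) = 0.4286×1.5546 + 0.2857×1.5613 + 0.2857×1.2988 = 1.4834 bits


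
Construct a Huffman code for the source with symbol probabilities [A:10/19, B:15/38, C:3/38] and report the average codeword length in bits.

Huffman tree construction:
Combine smallest probabilities repeatedly
Resulting codes:
  A: 1 (length 1)
  B: 01 (length 2)
  C: 00 (length 2)
Average length = Σ p(s) × length(s) = 1.4737 bits


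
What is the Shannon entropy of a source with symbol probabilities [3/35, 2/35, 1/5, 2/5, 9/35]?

H(X) = -Σ p(x) log₂ p(x)
  -3/35 × log₂(3/35) = 0.3038
  -2/35 × log₂(2/35) = 0.2360
  -1/5 × log₂(1/5) = 0.4644
  -2/5 × log₂(2/5) = 0.5288
  -9/35 × log₂(9/35) = 0.5038
H(X) = 2.0367 bits


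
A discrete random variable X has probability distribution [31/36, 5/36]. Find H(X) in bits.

H(X) = -Σ p(x) log₂ p(x)
  -31/36 × log₂(31/36) = 0.1858
  -5/36 × log₂(5/36) = 0.3956
H(X) = 0.5813 bits


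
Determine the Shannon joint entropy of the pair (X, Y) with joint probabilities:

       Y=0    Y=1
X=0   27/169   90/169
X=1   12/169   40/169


H(X,Y) = -Σ p(x,y) log₂ p(x,y)
  p(0,0)=27/169: -0.1598 × log₂(0.1598) = 0.4227
  p(0,1)=90/169: -0.5325 × log₂(0.5325) = 0.4841
  p(1,0)=12/169: -0.0710 × log₂(0.0710) = 0.2710
  p(1,1)=40/169: -0.2367 × log₂(0.2367) = 0.4921
H(X,Y) = 1.6698 bits


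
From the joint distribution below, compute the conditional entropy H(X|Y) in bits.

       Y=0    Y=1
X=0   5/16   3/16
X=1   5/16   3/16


H(X|Y) = Σ_y p(y) H(X|Y=y)
  p(Y=0) = 5/8, H(X|Y=0) = 1.0000
  p(Y=1) = 3/8, H(X|Y=1) = 1.0000
H(X|Y) = 0.6250×1.0000 + 0.3750×1.0000 = 1.0000 bits


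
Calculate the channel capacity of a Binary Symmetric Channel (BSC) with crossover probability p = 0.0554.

For BSC with error probability p:
C = 1 - H(p) where H(p) is binary entropy
H(0.0554) = -0.0554 × log₂(0.0554) - 0.9446 × log₂(0.9446)
H(p) = 0.3089
C = 1 - 0.3089 = 0.6911 bits/use


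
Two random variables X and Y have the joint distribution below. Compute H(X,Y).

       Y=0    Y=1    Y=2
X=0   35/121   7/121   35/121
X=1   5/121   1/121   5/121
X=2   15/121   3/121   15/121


H(X,Y) = -Σ p(x,y) log₂ p(x,y)
  p(0,0)=35/121: -0.2893 × log₂(0.2893) = 0.5176
  p(0,1)=7/121: -0.0579 × log₂(0.0579) = 0.2379
  p(0,2)=35/121: -0.2893 × log₂(0.2893) = 0.5176
  p(1,0)=5/121: -0.0413 × log₂(0.0413) = 0.1900
  p(1,1)=1/121: -0.0083 × log₂(0.0083) = 0.0572
  p(1,2)=5/121: -0.0413 × log₂(0.0413) = 0.1900
  p(2,0)=15/121: -0.1240 × log₂(0.1240) = 0.3734
  p(2,1)=3/121: -0.0248 × log₂(0.0248) = 0.1322
  p(2,2)=15/121: -0.1240 × log₂(0.1240) = 0.3734
H(X,Y) = 2.5893 bits


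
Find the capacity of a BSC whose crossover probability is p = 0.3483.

For BSC with error probability p:
C = 1 - H(p) where H(p) is binary entropy
H(0.3483) = -0.3483 × log₂(0.3483) - 0.6517 × log₂(0.6517)
H(p) = 0.9325
C = 1 - 0.9325 = 0.0675 bits/use


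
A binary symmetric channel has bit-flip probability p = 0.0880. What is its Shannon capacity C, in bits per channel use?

For BSC with error probability p:
C = 1 - H(p) where H(p) is binary entropy
H(0.0880) = -0.0880 × log₂(0.0880) - 0.9120 × log₂(0.9120)
H(p) = 0.4298
C = 1 - 0.4298 = 0.5702 bits/use


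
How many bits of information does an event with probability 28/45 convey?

Information content I(x) = -log₂(p(x))
I = -log₂(28/45) = -log₂(0.6222)
I = 0.6845 bits


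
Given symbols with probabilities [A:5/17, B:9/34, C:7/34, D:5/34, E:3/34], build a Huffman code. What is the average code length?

Huffman tree construction:
Combine smallest probabilities repeatedly
Resulting codes:
  A: 11 (length 2)
  B: 10 (length 2)
  C: 00 (length 2)
  D: 011 (length 3)
  E: 010 (length 3)
Average length = Σ p(s) × length(s) = 2.2353 bits


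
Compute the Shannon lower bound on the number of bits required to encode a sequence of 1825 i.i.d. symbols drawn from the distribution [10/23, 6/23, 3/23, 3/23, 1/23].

Entropy H = 1.9914 bits/symbol
Minimum bits = H × n = 1.9914 × 1825
= 3634.38 bits


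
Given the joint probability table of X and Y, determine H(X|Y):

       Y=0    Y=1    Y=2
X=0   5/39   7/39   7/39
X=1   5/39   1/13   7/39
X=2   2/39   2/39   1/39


H(X|Y) = Σ_y p(y) H(X|Y=y)
  p(Y=0) = 4/13, H(X|Y=0) = 1.4834
  p(Y=1) = 4/13, H(X|Y=1) = 1.3844
  p(Y=2) = 5/13, H(X|Y=2) = 1.2867
H(X|Y) = 0.3077×1.4834 + 0.3077×1.3844 + 0.3846×1.2867 = 1.3773 bits


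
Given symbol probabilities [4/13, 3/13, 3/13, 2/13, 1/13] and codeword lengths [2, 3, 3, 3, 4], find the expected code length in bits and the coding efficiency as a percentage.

Average length L = Σ p_i × l_i = 2.7692 bits
Entropy H = 2.1997 bits
Efficiency η = H/L × 100% = 79.43%


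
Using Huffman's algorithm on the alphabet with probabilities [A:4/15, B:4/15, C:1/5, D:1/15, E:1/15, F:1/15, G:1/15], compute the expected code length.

Huffman tree construction:
Combine smallest probabilities repeatedly
Resulting codes:
  A: 01 (length 2)
  B: 10 (length 2)
  C: 00 (length 2)
  D: 1100 (length 4)
  E: 1101 (length 4)
  F: 1110 (length 4)
  G: 1111 (length 4)
Average length = Σ p(s) × length(s) = 2.5333 bits


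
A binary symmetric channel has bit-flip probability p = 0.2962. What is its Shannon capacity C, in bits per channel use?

For BSC with error probability p:
C = 1 - H(p) where H(p) is binary entropy
H(0.2962) = -0.2962 × log₂(0.2962) - 0.7038 × log₂(0.7038)
H(p) = 0.8766
C = 1 - 0.8766 = 0.1234 bits/use


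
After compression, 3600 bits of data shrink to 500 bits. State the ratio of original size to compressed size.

Compression ratio = Original / Compressed
= 3600 / 500 = 7.20:1


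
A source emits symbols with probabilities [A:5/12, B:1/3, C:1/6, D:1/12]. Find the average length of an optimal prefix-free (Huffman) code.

Huffman tree construction:
Combine smallest probabilities repeatedly
Resulting codes:
  A: 0 (length 1)
  B: 11 (length 2)
  C: 101 (length 3)
  D: 100 (length 3)
Average length = Σ p(s) × length(s) = 1.8333 bits


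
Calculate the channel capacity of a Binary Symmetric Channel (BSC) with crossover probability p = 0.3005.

For BSC with error probability p:
C = 1 - H(p) where H(p) is binary entropy
H(0.3005) = -0.3005 × log₂(0.3005) - 0.6995 × log₂(0.6995)
H(p) = 0.8819
C = 1 - 0.8819 = 0.1181 bits/use


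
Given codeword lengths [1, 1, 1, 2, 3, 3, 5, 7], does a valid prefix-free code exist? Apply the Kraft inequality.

Kraft inequality: Σ 2^(-l_i) ≤ 1 for prefix-free code
Calculating: 2^(-1) + 2^(-1) + 2^(-1) + 2^(-2) + 2^(-3) + 2^(-3) + 2^(-5) + 2^(-7)
= 0.5 + 0.5 + 0.5 + 0.25 + 0.125 + 0.125 + 0.03125 + 0.0078125
= 2.0391
Since 2.0391 > 1, prefix-free code does not exist


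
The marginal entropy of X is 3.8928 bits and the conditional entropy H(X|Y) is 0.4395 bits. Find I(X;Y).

I(X;Y) = H(X) - H(X|Y)
I(X;Y) = 3.8928 - 0.4395 = 3.4533 bits


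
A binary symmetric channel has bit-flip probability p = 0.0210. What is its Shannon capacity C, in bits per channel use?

For BSC with error probability p:
C = 1 - H(p) where H(p) is binary entropy
H(0.0210) = -0.0210 × log₂(0.0210) - 0.9790 × log₂(0.9790)
H(p) = 0.1470
C = 1 - 0.1470 = 0.8530 bits/use


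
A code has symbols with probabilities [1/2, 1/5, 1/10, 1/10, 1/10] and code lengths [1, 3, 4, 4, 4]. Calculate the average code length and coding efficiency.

Average length L = Σ p_i × l_i = 2.3000 bits
Entropy H = 1.9610 bits
Efficiency η = H/L × 100% = 85.26%


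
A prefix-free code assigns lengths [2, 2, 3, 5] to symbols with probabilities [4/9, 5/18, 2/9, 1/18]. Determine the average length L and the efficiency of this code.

Average length L = Σ p_i × l_i = 2.3889 bits
Entropy H = 1.7472 bits
Efficiency η = H/L × 100% = 73.14%


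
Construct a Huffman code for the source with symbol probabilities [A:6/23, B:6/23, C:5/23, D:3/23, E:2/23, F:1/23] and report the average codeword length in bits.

Huffman tree construction:
Combine smallest probabilities repeatedly
Resulting codes:
  A: 01 (length 2)
  B: 10 (length 2)
  C: 00 (length 2)
  D: 110 (length 3)
  E: 1111 (length 4)
  F: 1110 (length 4)
Average length = Σ p(s) × length(s) = 2.3913 bits


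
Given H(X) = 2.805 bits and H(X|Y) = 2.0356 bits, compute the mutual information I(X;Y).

I(X;Y) = H(X) - H(X|Y)
I(X;Y) = 2.805 - 2.0356 = 0.7694 bits


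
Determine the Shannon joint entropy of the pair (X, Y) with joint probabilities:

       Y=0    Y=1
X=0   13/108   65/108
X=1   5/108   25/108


H(X,Y) = -Σ p(x,y) log₂ p(x,y)
  p(0,0)=13/108: -0.1204 × log₂(0.1204) = 0.3677
  p(0,1)=65/108: -0.6019 × log₂(0.6019) = 0.4409
  p(1,0)=5/108: -0.0463 × log₂(0.0463) = 0.2052
  p(1,1)=25/108: -0.2315 × log₂(0.2315) = 0.4887
H(X,Y) = 1.5024 bits


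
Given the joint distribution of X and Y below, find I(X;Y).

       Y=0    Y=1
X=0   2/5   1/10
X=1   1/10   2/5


H(X) = 1.0000, H(Y) = 1.0000, H(X,Y) = 1.7219
I(X;Y) = H(X) + H(Y) - H(X,Y) = 0.2781 bits


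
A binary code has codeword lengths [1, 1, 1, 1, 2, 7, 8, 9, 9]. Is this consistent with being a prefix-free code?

Kraft inequality: Σ 2^(-l_i) ≤ 1 for prefix-free code
Calculating: 2^(-1) + 2^(-1) + 2^(-1) + 2^(-1) + 2^(-2) + 2^(-7) + 2^(-8) + 2^(-9) + 2^(-9)
= 0.5 + 0.5 + 0.5 + 0.5 + 0.25 + 0.0078125 + 0.00390625 + 0.001953125 + 0.001953125
= 2.2656
Since 2.2656 > 1, prefix-free code does not exist


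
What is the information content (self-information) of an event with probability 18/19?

Information content I(x) = -log₂(p(x))
I = -log₂(18/19) = -log₂(0.9474)
I = 0.0780 bits


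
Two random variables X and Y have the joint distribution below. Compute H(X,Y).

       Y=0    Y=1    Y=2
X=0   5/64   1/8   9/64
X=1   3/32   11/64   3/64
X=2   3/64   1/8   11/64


H(X,Y) = -Σ p(x,y) log₂ p(x,y)
  p(0,0)=5/64: -0.0781 × log₂(0.0781) = 0.2873
  p(0,1)=1/8: -0.1250 × log₂(0.1250) = 0.3750
  p(0,2)=9/64: -0.1406 × log₂(0.1406) = 0.3980
  p(1,0)=3/32: -0.0938 × log₂(0.0938) = 0.3202
  p(1,1)=11/64: -0.1719 × log₂(0.1719) = 0.4367
  p(1,2)=3/64: -0.0469 × log₂(0.0469) = 0.2070
  p(2,0)=3/64: -0.0469 × log₂(0.0469) = 0.2070
  p(2,1)=1/8: -0.1250 × log₂(0.1250) = 0.3750
  p(2,2)=11/64: -0.1719 × log₂(0.1719) = 0.4367
H(X,Y) = 3.0427 bits


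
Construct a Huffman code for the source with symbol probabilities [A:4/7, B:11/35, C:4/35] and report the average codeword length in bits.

Huffman tree construction:
Combine smallest probabilities repeatedly
Resulting codes:
  A: 1 (length 1)
  B: 01 (length 2)
  C: 00 (length 2)
Average length = Σ p(s) × length(s) = 1.4286 bits


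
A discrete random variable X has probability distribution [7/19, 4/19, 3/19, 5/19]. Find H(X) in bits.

H(X) = -Σ p(x) log₂ p(x)
  -7/19 × log₂(7/19) = 0.5307
  -4/19 × log₂(4/19) = 0.4732
  -3/19 × log₂(3/19) = 0.4205
  -5/19 × log₂(5/19) = 0.5068
H(X) = 1.9313 bits


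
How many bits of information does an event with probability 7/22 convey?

Information content I(x) = -log₂(p(x))
I = -log₂(7/22) = -log₂(0.3182)
I = 1.6521 bits


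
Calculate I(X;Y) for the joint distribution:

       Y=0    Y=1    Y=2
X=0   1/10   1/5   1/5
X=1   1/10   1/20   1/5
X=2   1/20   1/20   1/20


H(X) = 1.4406, H(Y) = 1.5395, H(X,Y) = 2.9219
I(X;Y) = H(X) + H(Y) - H(X,Y) = 0.0582 bits


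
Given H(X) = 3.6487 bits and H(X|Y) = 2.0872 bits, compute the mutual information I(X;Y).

I(X;Y) = H(X) - H(X|Y)
I(X;Y) = 3.6487 - 2.0872 = 1.5615 bits


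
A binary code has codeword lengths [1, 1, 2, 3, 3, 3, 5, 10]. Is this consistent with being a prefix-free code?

Kraft inequality: Σ 2^(-l_i) ≤ 1 for prefix-free code
Calculating: 2^(-1) + 2^(-1) + 2^(-2) + 2^(-3) + 2^(-3) + 2^(-3) + 2^(-5) + 2^(-10)
= 0.5 + 0.5 + 0.25 + 0.125 + 0.125 + 0.125 + 0.03125 + 0.0009765625
= 1.6572
Since 1.6572 > 1, prefix-free code does not exist


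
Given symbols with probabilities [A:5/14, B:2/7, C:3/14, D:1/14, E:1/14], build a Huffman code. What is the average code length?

Huffman tree construction:
Combine smallest probabilities repeatedly
Resulting codes:
  A: 11 (length 2)
  B: 10 (length 2)
  C: 01 (length 2)
  D: 000 (length 3)
  E: 001 (length 3)
Average length = Σ p(s) × length(s) = 2.1429 bits


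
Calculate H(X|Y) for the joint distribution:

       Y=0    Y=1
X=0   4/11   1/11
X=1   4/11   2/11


H(X|Y) = Σ_y p(y) H(X|Y=y)
  p(Y=0) = 8/11, H(X|Y=0) = 1.0000
  p(Y=1) = 3/11, H(X|Y=1) = 0.9183
H(X|Y) = 0.7273×1.0000 + 0.2727×0.9183 = 0.9777 bits


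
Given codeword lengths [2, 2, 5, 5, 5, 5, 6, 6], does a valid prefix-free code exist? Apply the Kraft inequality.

Kraft inequality: Σ 2^(-l_i) ≤ 1 for prefix-free code
Calculating: 2^(-2) + 2^(-2) + 2^(-5) + 2^(-5) + 2^(-5) + 2^(-5) + 2^(-6) + 2^(-6)
= 0.25 + 0.25 + 0.03125 + 0.03125 + 0.03125 + 0.03125 + 0.015625 + 0.015625
= 0.6562
Since 0.6562 ≤ 1, prefix-free code exists


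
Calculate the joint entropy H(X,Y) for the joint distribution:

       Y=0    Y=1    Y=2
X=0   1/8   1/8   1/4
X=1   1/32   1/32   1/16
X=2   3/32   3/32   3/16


H(X,Y) = -Σ p(x,y) log₂ p(x,y)
  p(0,0)=1/8: -0.1250 × log₂(0.1250) = 0.3750
  p(0,1)=1/8: -0.1250 × log₂(0.1250) = 0.3750
  p(0,2)=1/4: -0.2500 × log₂(0.2500) = 0.5000
  p(1,0)=1/32: -0.0312 × log₂(0.0312) = 0.1562
  p(1,1)=1/32: -0.0312 × log₂(0.0312) = 0.1562
  p(1,2)=1/16: -0.0625 × log₂(0.0625) = 0.2500
  p(2,0)=3/32: -0.0938 × log₂(0.0938) = 0.3202
  p(2,1)=3/32: -0.0938 × log₂(0.0938) = 0.3202
  p(2,2)=3/16: -0.1875 × log₂(0.1875) = 0.4528
H(X,Y) = 2.9056 bits


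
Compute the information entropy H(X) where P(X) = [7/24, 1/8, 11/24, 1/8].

H(X) = -Σ p(x) log₂ p(x)
  -7/24 × log₂(7/24) = 0.5185
  -1/8 × log₂(1/8) = 0.3750
  -11/24 × log₂(11/24) = 0.5159
  -1/8 × log₂(1/8) = 0.3750
H(X) = 1.7843 bits


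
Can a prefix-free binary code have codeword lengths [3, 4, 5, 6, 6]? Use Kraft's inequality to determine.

Kraft inequality: Σ 2^(-l_i) ≤ 1 for prefix-free code
Calculating: 2^(-3) + 2^(-4) + 2^(-5) + 2^(-6) + 2^(-6)
= 0.125 + 0.0625 + 0.03125 + 0.015625 + 0.015625
= 0.2500
Since 0.2500 ≤ 1, prefix-free code exists


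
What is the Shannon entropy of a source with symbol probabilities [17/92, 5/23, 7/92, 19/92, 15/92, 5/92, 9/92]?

H(X) = -Σ p(x) log₂ p(x)
  -17/92 × log₂(17/92) = 0.4501
  -5/23 × log₂(5/23) = 0.4786
  -7/92 × log₂(7/92) = 0.2828
  -19/92 × log₂(19/92) = 0.4700
  -15/92 × log₂(15/92) = 0.4266
  -5/92 × log₂(5/92) = 0.2283
  -9/92 × log₂(9/92) = 0.3281
H(X) = 2.6645 bits


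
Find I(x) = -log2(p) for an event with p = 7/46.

Information content I(x) = -log₂(p(x))
I = -log₂(7/46) = -log₂(0.1522)
I = 2.7162 bits


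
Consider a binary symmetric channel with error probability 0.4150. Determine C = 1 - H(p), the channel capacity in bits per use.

For BSC with error probability p:
C = 1 - H(p) where H(p) is binary entropy
H(0.4150) = -0.4150 × log₂(0.4150) - 0.5850 × log₂(0.5850)
H(p) = 0.9791
C = 1 - 0.9791 = 0.0209 bits/use


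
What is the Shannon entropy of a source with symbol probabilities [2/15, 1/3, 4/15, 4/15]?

H(X) = -Σ p(x) log₂ p(x)
  -2/15 × log₂(2/15) = 0.3876
  -1/3 × log₂(1/3) = 0.5283
  -4/15 × log₂(4/15) = 0.5085
  -4/15 × log₂(4/15) = 0.5085
H(X) = 1.9329 bits


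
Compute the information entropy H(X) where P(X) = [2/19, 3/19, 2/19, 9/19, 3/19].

H(X) = -Σ p(x) log₂ p(x)
  -2/19 × log₂(2/19) = 0.3419
  -3/19 × log₂(3/19) = 0.4205
  -2/19 × log₂(2/19) = 0.3419
  -9/19 × log₂(9/19) = 0.5106
  -3/19 × log₂(3/19) = 0.4205
H(X) = 2.0353 bits


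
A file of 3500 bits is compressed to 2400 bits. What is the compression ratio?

Compression ratio = Original / Compressed
= 3500 / 2400 = 1.46:1


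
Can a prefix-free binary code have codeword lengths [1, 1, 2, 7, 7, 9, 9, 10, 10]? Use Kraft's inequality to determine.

Kraft inequality: Σ 2^(-l_i) ≤ 1 for prefix-free code
Calculating: 2^(-1) + 2^(-1) + 2^(-2) + 2^(-7) + 2^(-7) + 2^(-9) + 2^(-9) + 2^(-10) + 2^(-10)
= 0.5 + 0.5 + 0.25 + 0.0078125 + 0.0078125 + 0.001953125 + 0.001953125 + 0.0009765625 + 0.0009765625
= 1.2715
Since 1.2715 > 1, prefix-free code does not exist


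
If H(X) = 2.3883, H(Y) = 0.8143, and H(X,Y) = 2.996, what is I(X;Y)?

I(X;Y) = H(X) + H(Y) - H(X,Y)
I(X;Y) = 2.3883 + 0.8143 - 2.996 = 0.2066 bits


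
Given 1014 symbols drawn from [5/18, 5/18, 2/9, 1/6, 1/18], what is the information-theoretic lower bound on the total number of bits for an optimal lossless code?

Entropy H = 2.1714 bits/symbol
Minimum bits = H × n = 2.1714 × 1014
= 2201.76 bits


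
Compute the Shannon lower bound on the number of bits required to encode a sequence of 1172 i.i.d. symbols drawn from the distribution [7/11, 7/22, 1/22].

Entropy H = 1.1433 bits/symbol
Minimum bits = H × n = 1.1433 × 1172
= 1339.97 bits


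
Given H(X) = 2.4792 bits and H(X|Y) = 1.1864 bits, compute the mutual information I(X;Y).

I(X;Y) = H(X) - H(X|Y)
I(X;Y) = 2.4792 - 1.1864 = 1.2928 bits


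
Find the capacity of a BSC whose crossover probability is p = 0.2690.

For BSC with error probability p:
C = 1 - H(p) where H(p) is binary entropy
H(0.2690) = -0.2690 × log₂(0.2690) - 0.7310 × log₂(0.7310)
H(p) = 0.8400
C = 1 - 0.8400 = 0.1600 bits/use


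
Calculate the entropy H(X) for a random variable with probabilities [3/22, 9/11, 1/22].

H(X) = -Σ p(x) log₂ p(x)
  -3/22 × log₂(3/22) = 0.3920
  -9/11 × log₂(9/11) = 0.2369
  -1/22 × log₂(1/22) = 0.2027
H(X) = 0.8315 bits


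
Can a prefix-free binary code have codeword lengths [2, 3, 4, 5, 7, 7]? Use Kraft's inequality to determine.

Kraft inequality: Σ 2^(-l_i) ≤ 1 for prefix-free code
Calculating: 2^(-2) + 2^(-3) + 2^(-4) + 2^(-5) + 2^(-7) + 2^(-7)
= 0.25 + 0.125 + 0.0625 + 0.03125 + 0.0078125 + 0.0078125
= 0.4844
Since 0.4844 ≤ 1, prefix-free code exists


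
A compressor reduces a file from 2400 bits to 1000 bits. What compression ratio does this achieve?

Compression ratio = Original / Compressed
= 2400 / 1000 = 2.40:1


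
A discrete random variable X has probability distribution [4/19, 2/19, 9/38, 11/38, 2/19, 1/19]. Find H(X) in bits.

H(X) = -Σ p(x) log₂ p(x)
  -4/19 × log₂(4/19) = 0.4732
  -2/19 × log₂(2/19) = 0.3419
  -9/38 × log₂(9/38) = 0.4922
  -11/38 × log₂(11/38) = 0.5177
  -2/19 × log₂(2/19) = 0.3419
  -1/19 × log₂(1/19) = 0.2236
H(X) = 2.3905 bits


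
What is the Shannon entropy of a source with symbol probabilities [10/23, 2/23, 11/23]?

H(X) = -Σ p(x) log₂ p(x)
  -10/23 × log₂(10/23) = 0.5224
  -2/23 × log₂(2/23) = 0.3064
  -11/23 × log₂(11/23) = 0.5089
H(X) = 1.3378 bits


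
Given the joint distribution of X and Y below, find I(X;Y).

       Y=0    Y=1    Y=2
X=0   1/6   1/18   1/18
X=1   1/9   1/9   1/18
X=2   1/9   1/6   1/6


H(X) = 1.5466, H(Y) = 1.5715, H(X,Y) = 3.0441
I(X;Y) = H(X) + H(Y) - H(X,Y) = 0.0741 bits


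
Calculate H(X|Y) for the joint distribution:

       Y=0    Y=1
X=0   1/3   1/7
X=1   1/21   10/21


H(X|Y) = Σ_y p(y) H(X|Y=y)
  p(Y=0) = 8/21, H(X|Y=0) = 0.5436
  p(Y=1) = 13/21, H(X|Y=1) = 0.7793
H(X|Y) = 0.3810×0.5436 + 0.6190×0.7793 = 0.6895 bits


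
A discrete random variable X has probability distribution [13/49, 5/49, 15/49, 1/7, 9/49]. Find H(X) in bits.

H(X) = -Σ p(x) log₂ p(x)
  -13/49 × log₂(13/49) = 0.5079
  -5/49 × log₂(5/49) = 0.3360
  -15/49 × log₂(15/49) = 0.5228
  -1/7 × log₂(1/7) = 0.4011
  -9/49 × log₂(9/49) = 0.4490
H(X) = 2.2168 bits


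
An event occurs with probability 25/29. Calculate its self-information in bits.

Information content I(x) = -log₂(p(x))
I = -log₂(25/29) = -log₂(0.8621)
I = 0.2141 bits


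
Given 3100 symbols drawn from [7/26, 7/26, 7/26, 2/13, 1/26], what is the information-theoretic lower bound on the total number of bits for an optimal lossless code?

Entropy H = 2.1253 bits/symbol
Minimum bits = H × n = 2.1253 × 3100
= 6588.33 bits


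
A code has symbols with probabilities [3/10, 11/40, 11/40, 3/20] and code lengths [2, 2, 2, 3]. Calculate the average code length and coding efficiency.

Average length L = Σ p_i × l_i = 2.1500 bits
Entropy H = 1.9560 bits
Efficiency η = H/L × 100% = 90.98%


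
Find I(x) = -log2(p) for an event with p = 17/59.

Information content I(x) = -log₂(p(x))
I = -log₂(17/59) = -log₂(0.2881)
I = 1.7952 bits


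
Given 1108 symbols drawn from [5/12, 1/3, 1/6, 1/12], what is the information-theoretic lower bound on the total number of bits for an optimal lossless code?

Entropy H = 1.7842 bits/symbol
Minimum bits = H × n = 1.7842 × 1108
= 1976.85 bits


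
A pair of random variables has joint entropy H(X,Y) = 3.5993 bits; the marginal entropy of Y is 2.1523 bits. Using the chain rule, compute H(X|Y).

Chain rule: H(X,Y) = H(X|Y) + H(Y)
H(X|Y) = H(X,Y) - H(Y) = 3.5993 - 2.1523 = 1.447 bits


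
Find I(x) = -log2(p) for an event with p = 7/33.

Information content I(x) = -log₂(p(x))
I = -log₂(7/33) = -log₂(0.2121)
I = 2.2370 bits


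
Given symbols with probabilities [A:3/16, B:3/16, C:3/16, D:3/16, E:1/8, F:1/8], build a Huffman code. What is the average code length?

Huffman tree construction:
Combine smallest probabilities repeatedly
Resulting codes:
  A: 110 (length 3)
  B: 111 (length 3)
  C: 00 (length 2)
  D: 01 (length 2)
  E: 100 (length 3)
  F: 101 (length 3)
Average length = Σ p(s) × length(s) = 2.6250 bits


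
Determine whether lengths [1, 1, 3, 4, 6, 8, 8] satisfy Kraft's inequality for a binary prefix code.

Kraft inequality: Σ 2^(-l_i) ≤ 1 for prefix-free code
Calculating: 2^(-1) + 2^(-1) + 2^(-3) + 2^(-4) + 2^(-6) + 2^(-8) + 2^(-8)
= 0.5 + 0.5 + 0.125 + 0.0625 + 0.015625 + 0.00390625 + 0.00390625
= 1.2109
Since 1.2109 > 1, prefix-free code does not exist


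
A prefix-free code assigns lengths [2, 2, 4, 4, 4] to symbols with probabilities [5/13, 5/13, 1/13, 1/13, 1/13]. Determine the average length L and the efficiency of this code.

Average length L = Σ p_i × l_i = 2.4615 bits
Entropy H = 1.9143 bits
Efficiency η = H/L × 100% = 77.77%


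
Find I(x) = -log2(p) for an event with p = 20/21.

Information content I(x) = -log₂(p(x))
I = -log₂(20/21) = -log₂(0.9524)
I = 0.0704 bits


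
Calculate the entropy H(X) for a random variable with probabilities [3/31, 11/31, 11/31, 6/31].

H(X) = -Σ p(x) log₂ p(x)
  -3/31 × log₂(3/31) = 0.3261
  -11/31 × log₂(11/31) = 0.5304
  -11/31 × log₂(11/31) = 0.5304
  -6/31 × log₂(6/31) = 0.4586
H(X) = 1.8454 bits


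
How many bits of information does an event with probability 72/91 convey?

Information content I(x) = -log₂(p(x))
I = -log₂(72/91) = -log₂(0.7912)
I = 0.3379 bits


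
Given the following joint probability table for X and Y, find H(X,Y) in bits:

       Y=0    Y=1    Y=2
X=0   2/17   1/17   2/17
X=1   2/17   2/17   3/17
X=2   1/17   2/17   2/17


H(X,Y) = -Σ p(x,y) log₂ p(x,y)
  p(0,0)=2/17: -0.1176 × log₂(0.1176) = 0.3632
  p(0,1)=1/17: -0.0588 × log₂(0.0588) = 0.2404
  p(0,2)=2/17: -0.1176 × log₂(0.1176) = 0.3632
  p(1,0)=2/17: -0.1176 × log₂(0.1176) = 0.3632
  p(1,1)=2/17: -0.1176 × log₂(0.1176) = 0.3632
  p(1,2)=3/17: -0.1765 × log₂(0.1765) = 0.4416
  p(2,0)=1/17: -0.0588 × log₂(0.0588) = 0.2404
  p(2,1)=2/17: -0.1176 × log₂(0.1176) = 0.3632
  p(2,2)=2/17: -0.1176 × log₂(0.1176) = 0.3632
H(X,Y) = 3.1019 bits


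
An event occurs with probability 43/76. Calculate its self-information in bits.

Information content I(x) = -log₂(p(x))
I = -log₂(43/76) = -log₂(0.5658)
I = 0.8217 bits


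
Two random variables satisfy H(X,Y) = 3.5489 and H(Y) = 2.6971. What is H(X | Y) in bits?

Chain rule: H(X,Y) = H(X|Y) + H(Y)
H(X|Y) = H(X,Y) - H(Y) = 3.5489 - 2.6971 = 0.8518 bits


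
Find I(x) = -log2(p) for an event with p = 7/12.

Information content I(x) = -log₂(p(x))
I = -log₂(7/12) = -log₂(0.5833)
I = 0.7776 bits


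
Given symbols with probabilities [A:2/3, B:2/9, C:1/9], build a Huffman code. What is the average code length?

Huffman tree construction:
Combine smallest probabilities repeatedly
Resulting codes:
  A: 1 (length 1)
  B: 01 (length 2)
  C: 00 (length 2)
Average length = Σ p(s) × length(s) = 1.3333 bits


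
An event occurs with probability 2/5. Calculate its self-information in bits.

Information content I(x) = -log₂(p(x))
I = -log₂(2/5) = -log₂(0.4000)
I = 1.3219 bits


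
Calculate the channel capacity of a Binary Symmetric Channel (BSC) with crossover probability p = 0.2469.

For BSC with error probability p:
C = 1 - H(p) where H(p) is binary entropy
H(0.2469) = -0.2469 × log₂(0.2469) - 0.7531 × log₂(0.7531)
H(p) = 0.8063
C = 1 - 0.8063 = 0.1937 bits/use


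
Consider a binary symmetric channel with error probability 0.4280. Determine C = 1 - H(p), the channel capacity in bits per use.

For BSC with error probability p:
C = 1 - H(p) where H(p) is binary entropy
H(0.4280) = -0.4280 × log₂(0.4280) - 0.5720 × log₂(0.5720)
H(p) = 0.9850
C = 1 - 0.9850 = 0.0150 bits/use


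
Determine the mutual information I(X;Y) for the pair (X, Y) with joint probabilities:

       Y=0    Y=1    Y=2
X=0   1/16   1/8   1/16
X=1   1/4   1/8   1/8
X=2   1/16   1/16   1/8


H(X) = 1.5000, H(Y) = 1.5794, H(X,Y) = 3.0000
I(X;Y) = H(X) + H(Y) - H(X,Y) = 0.0794 bits


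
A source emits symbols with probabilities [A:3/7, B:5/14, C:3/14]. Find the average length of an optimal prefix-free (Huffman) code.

Huffman tree construction:
Combine smallest probabilities repeatedly
Resulting codes:
  A: 0 (length 1)
  B: 11 (length 2)
  C: 10 (length 2)
Average length = Σ p(s) × length(s) = 1.5714 bits


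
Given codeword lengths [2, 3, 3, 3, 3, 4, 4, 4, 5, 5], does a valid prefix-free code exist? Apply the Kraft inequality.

Kraft inequality: Σ 2^(-l_i) ≤ 1 for prefix-free code
Calculating: 2^(-2) + 2^(-3) + 2^(-3) + 2^(-3) + 2^(-3) + 2^(-4) + 2^(-4) + 2^(-4) + 2^(-5) + 2^(-5)
= 0.25 + 0.125 + 0.125 + 0.125 + 0.125 + 0.0625 + 0.0625 + 0.0625 + 0.03125 + 0.03125
= 1.0000
Since 1.0000 ≤ 1, prefix-free code exists


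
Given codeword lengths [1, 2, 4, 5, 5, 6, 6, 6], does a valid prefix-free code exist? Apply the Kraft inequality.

Kraft inequality: Σ 2^(-l_i) ≤ 1 for prefix-free code
Calculating: 2^(-1) + 2^(-2) + 2^(-4) + 2^(-5) + 2^(-5) + 2^(-6) + 2^(-6) + 2^(-6)
= 0.5 + 0.25 + 0.0625 + 0.03125 + 0.03125 + 0.015625 + 0.015625 + 0.015625
= 0.9219
Since 0.9219 ≤ 1, prefix-free code exists


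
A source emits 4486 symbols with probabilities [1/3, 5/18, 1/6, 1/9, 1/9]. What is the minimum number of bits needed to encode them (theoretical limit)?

Entropy H = 2.1769 bits/symbol
Minimum bits = H × n = 2.1769 × 4486
= 9765.61 bits


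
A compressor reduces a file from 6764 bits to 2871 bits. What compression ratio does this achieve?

Compression ratio = Original / Compressed
= 6764 / 2871 = 2.36:1


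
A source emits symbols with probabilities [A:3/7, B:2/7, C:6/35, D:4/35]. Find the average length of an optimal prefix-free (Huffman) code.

Huffman tree construction:
Combine smallest probabilities repeatedly
Resulting codes:
  A: 0 (length 1)
  B: 10 (length 2)
  C: 111 (length 3)
  D: 110 (length 3)
Average length = Σ p(s) × length(s) = 1.8571 bits


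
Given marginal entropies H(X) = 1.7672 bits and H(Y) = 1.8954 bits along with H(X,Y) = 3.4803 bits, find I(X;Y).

I(X;Y) = H(X) + H(Y) - H(X,Y)
I(X;Y) = 1.7672 + 1.8954 - 3.4803 = 0.1823 bits


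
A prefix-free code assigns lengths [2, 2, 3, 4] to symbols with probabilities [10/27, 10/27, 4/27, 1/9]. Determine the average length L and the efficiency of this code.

Average length L = Σ p_i × l_i = 2.3704 bits
Entropy H = 1.8218 bits
Efficiency η = H/L × 100% = 76.86%


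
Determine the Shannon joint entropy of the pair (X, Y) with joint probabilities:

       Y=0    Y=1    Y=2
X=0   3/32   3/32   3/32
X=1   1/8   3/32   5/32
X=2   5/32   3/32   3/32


H(X,Y) = -Σ p(x,y) log₂ p(x,y)
  p(0,0)=3/32: -0.0938 × log₂(0.0938) = 0.3202
  p(0,1)=3/32: -0.0938 × log₂(0.0938) = 0.3202
  p(0,2)=3/32: -0.0938 × log₂(0.0938) = 0.3202
  p(1,0)=1/8: -0.1250 × log₂(0.1250) = 0.3750
  p(1,1)=3/32: -0.0938 × log₂(0.0938) = 0.3202
  p(1,2)=5/32: -0.1562 × log₂(0.1562) = 0.4184
  p(2,0)=5/32: -0.1562 × log₂(0.1562) = 0.4184
  p(2,1)=3/32: -0.0938 × log₂(0.0938) = 0.3202
  p(2,2)=3/32: -0.0938 × log₂(0.0938) = 0.3202
H(X,Y) = 3.1329 bits


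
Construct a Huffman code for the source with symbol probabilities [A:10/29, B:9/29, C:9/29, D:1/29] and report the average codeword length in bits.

Huffman tree construction:
Combine smallest probabilities repeatedly
Resulting codes:
  A: 11 (length 2)
  B: 01 (length 2)
  C: 10 (length 2)
  D: 00 (length 2)
Average length = Σ p(s) × length(s) = 2.0000 bits


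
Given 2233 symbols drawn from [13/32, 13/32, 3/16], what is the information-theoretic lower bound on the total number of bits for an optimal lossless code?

Entropy H = 1.5087 bits/symbol
Minimum bits = H × n = 1.5087 × 2233
= 3368.95 bits


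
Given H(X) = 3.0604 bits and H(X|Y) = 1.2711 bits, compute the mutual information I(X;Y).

I(X;Y) = H(X) - H(X|Y)
I(X;Y) = 3.0604 - 1.2711 = 1.7893 bits


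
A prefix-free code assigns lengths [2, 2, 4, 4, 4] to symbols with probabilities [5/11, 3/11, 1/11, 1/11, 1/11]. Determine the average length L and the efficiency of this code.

Average length L = Σ p_i × l_i = 2.5455 bits
Entropy H = 1.9717 bits
Efficiency η = H/L × 100% = 77.46%


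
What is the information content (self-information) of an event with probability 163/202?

Information content I(x) = -log₂(p(x))
I = -log₂(163/202) = -log₂(0.8069)
I = 0.3095 bits


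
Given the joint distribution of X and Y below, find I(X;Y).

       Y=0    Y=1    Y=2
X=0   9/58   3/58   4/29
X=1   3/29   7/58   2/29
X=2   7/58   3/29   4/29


H(X) = 1.5793, H(Y) = 1.5727, H(X,Y) = 3.1061
I(X;Y) = H(X) + H(Y) - H(X,Y) = 0.0459 bits


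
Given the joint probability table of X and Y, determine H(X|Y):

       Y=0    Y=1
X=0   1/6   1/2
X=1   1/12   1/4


H(X|Y) = Σ_y p(y) H(X|Y=y)
  p(Y=0) = 1/4, H(X|Y=0) = 0.9183
  p(Y=1) = 3/4, H(X|Y=1) = 0.9183
H(X|Y) = 0.2500×0.9183 + 0.7500×0.9183 = 0.9183 bits


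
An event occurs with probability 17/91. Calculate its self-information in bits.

Information content I(x) = -log₂(p(x))
I = -log₂(17/91) = -log₂(0.1868)
I = 2.4203 bits


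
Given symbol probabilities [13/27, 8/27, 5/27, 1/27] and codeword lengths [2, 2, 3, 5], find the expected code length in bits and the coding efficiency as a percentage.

Average length L = Σ p_i × l_i = 2.2963 bits
Entropy H = 1.6543 bits
Efficiency η = H/L × 100% = 72.04%


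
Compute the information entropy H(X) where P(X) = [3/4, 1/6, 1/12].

H(X) = -Σ p(x) log₂ p(x)
  -3/4 × log₂(3/4) = 0.3113
  -1/6 × log₂(1/6) = 0.4308
  -1/12 × log₂(1/12) = 0.2987
H(X) = 1.0409 bits


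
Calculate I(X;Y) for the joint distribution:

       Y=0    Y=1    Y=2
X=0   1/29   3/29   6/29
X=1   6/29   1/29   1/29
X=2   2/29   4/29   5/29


H(X) = 1.5727, H(Y) = 1.5632, H(X,Y) = 2.8792
I(X;Y) = H(X) + H(Y) - H(X,Y) = 0.2567 bits


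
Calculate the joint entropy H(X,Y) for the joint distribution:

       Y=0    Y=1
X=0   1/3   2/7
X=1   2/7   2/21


H(X,Y) = -Σ p(x,y) log₂ p(x,y)
  p(0,0)=1/3: -0.3333 × log₂(0.3333) = 0.5283
  p(0,1)=2/7: -0.2857 × log₂(0.2857) = 0.5164
  p(1,0)=2/7: -0.2857 × log₂(0.2857) = 0.5164
  p(1,1)=2/21: -0.0952 × log₂(0.0952) = 0.3231
H(X,Y) = 1.8842 bits


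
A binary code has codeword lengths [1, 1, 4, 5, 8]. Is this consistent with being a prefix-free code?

Kraft inequality: Σ 2^(-l_i) ≤ 1 for prefix-free code
Calculating: 2^(-1) + 2^(-1) + 2^(-4) + 2^(-5) + 2^(-8)
= 0.5 + 0.5 + 0.0625 + 0.03125 + 0.00390625
= 1.0977
Since 1.0977 > 1, prefix-free code does not exist


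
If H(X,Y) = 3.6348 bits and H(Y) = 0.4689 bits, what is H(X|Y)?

Chain rule: H(X,Y) = H(X|Y) + H(Y)
H(X|Y) = H(X,Y) - H(Y) = 3.6348 - 0.4689 = 3.1659 bits


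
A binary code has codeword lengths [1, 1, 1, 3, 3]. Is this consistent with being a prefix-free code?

Kraft inequality: Σ 2^(-l_i) ≤ 1 for prefix-free code
Calculating: 2^(-1) + 2^(-1) + 2^(-1) + 2^(-3) + 2^(-3)
= 0.5 + 0.5 + 0.5 + 0.125 + 0.125
= 1.7500
Since 1.7500 > 1, prefix-free code does not exist


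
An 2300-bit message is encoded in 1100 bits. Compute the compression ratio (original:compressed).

Compression ratio = Original / Compressed
= 2300 / 1100 = 2.09:1


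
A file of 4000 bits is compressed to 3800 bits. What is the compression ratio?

Compression ratio = Original / Compressed
= 4000 / 3800 = 1.05:1


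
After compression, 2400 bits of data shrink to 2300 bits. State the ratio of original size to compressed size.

Compression ratio = Original / Compressed
= 2400 / 2300 = 1.04:1


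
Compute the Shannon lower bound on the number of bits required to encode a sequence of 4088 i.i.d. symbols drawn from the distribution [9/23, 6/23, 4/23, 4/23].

Entropy H = 1.9132 bits/symbol
Minimum bits = H × n = 1.9132 × 4088
= 7821.02 bits


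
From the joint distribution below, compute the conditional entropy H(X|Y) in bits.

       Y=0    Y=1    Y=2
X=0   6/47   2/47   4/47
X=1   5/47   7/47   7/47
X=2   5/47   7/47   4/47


H(X|Y) = Σ_y p(y) H(X|Y=y)
  p(Y=0) = 16/47, H(X|Y=0) = 1.5794
  p(Y=1) = 16/47, H(X|Y=1) = 1.4186
  p(Y=2) = 15/47, H(X|Y=2) = 1.5301
H(X|Y) = 0.3404×1.5794 + 0.3404×1.4186 + 0.3191×1.5301 = 1.5089 bits


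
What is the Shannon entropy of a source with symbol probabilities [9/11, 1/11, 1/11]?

H(X) = -Σ p(x) log₂ p(x)
  -9/11 × log₂(9/11) = 0.2369
  -1/11 × log₂(1/11) = 0.3145
  -1/11 × log₂(1/11) = 0.3145
H(X) = 0.8659 bits


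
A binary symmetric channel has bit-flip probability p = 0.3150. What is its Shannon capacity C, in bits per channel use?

For BSC with error probability p:
C = 1 - H(p) where H(p) is binary entropy
H(0.3150) = -0.3150 × log₂(0.3150) - 0.6850 × log₂(0.6850)
H(p) = 0.8989
C = 1 - 0.8989 = 0.1011 bits/use


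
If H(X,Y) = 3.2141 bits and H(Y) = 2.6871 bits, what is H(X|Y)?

Chain rule: H(X,Y) = H(X|Y) + H(Y)
H(X|Y) = H(X,Y) - H(Y) = 3.2141 - 2.6871 = 0.527 bits


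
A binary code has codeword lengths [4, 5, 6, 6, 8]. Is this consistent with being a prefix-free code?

Kraft inequality: Σ 2^(-l_i) ≤ 1 for prefix-free code
Calculating: 2^(-4) + 2^(-5) + 2^(-6) + 2^(-6) + 2^(-8)
= 0.0625 + 0.03125 + 0.015625 + 0.015625 + 0.00390625
= 0.1289
Since 0.1289 ≤ 1, prefix-free code exists


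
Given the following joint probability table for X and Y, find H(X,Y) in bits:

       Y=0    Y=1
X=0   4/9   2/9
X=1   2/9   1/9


H(X,Y) = -Σ p(x,y) log₂ p(x,y)
  p(0,0)=4/9: -0.4444 × log₂(0.4444) = 0.5200
  p(0,1)=2/9: -0.2222 × log₂(0.2222) = 0.4822
  p(1,0)=2/9: -0.2222 × log₂(0.2222) = 0.4822
  p(1,1)=1/9: -0.1111 × log₂(0.1111) = 0.3522
H(X,Y) = 1.8366 bits


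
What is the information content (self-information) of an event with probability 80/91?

Information content I(x) = -log₂(p(x))
I = -log₂(80/91) = -log₂(0.8791)
I = 0.1859 bits


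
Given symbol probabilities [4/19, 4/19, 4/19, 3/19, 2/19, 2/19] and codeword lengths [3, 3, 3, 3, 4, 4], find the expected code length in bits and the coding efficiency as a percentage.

Average length L = Σ p_i × l_i = 3.2105 bits
Entropy H = 2.5240 bits
Efficiency η = H/L × 100% = 78.62%


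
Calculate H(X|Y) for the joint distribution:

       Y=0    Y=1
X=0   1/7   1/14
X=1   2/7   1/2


H(X|Y) = Σ_y p(y) H(X|Y=y)
  p(Y=0) = 3/7, H(X|Y=0) = 0.9183
  p(Y=1) = 4/7, H(X|Y=1) = 0.5436
H(X|Y) = 0.4286×0.9183 + 0.5714×0.5436 = 0.7042 bits


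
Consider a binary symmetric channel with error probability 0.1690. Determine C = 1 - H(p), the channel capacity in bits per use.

For BSC with error probability p:
C = 1 - H(p) where H(p) is binary entropy
H(0.1690) = -0.1690 × log₂(0.1690) - 0.8310 × log₂(0.8310)
H(p) = 0.6554
C = 1 - 0.6554 = 0.3446 bits/use
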